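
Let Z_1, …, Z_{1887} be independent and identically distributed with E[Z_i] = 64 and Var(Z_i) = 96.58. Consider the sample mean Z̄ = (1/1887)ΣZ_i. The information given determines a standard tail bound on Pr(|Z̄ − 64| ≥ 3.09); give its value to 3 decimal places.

With mean and variance of each term known, Chebyshev's inequality bounds the deviation of the sum (or sample mean).
Var(Z̄) = Var(Z_i)/n = 96.58/1887 = 0.051182.
Chebyshev: Pr(|Z̄ − 64| ≥ 3.09) ≤ Var(Z̄)/(3.09)² = 96.58/(1887·3.09²) = 0.0054.

0.005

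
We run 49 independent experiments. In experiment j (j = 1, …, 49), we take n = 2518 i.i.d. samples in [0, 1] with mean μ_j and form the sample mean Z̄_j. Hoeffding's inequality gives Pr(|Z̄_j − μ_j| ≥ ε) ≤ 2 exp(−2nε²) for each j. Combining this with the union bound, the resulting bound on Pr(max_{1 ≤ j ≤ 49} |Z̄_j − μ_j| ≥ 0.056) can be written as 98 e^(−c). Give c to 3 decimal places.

15.793

Union bound over the 49 events: Pr(max_{1 ≤ j ≤ 49} |Z̄_j − μ_j| ≥ 0.056) ≤ 49·2·exp(−2nε²) = 98 exp(−2·2518·0.056²).
So c = 2·2518·0.056² = 15.7929.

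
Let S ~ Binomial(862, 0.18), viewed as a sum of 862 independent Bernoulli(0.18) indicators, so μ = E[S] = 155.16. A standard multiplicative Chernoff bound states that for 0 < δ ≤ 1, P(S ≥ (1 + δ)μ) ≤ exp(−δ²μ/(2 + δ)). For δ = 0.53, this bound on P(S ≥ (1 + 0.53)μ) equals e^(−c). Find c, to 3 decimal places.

c = δ²μ/(2 + δ) = 0.53²·155.16/(2 + 0.53) = 17.2271.

17.227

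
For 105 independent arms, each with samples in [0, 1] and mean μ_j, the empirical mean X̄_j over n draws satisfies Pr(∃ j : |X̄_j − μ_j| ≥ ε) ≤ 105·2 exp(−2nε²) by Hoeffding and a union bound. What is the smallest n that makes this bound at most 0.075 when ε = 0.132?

228

Need 2·105·exp(−2nε²) ≤ 0.075, i.e. exp(−2nε²) ≤ 0.075/210.
So 2nε² ≥ ln(210/0.075) = 7.937375.
Hence n ≥ 7.937375/(2·0.132²) = 227.771.
The smallest integer n is 228.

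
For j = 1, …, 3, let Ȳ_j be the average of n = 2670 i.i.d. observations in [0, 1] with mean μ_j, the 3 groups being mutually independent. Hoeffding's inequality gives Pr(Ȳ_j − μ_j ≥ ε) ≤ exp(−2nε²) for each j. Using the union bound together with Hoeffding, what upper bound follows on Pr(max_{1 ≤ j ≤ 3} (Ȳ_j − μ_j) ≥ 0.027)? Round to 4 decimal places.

0.0612

Per-experiment Hoeffding bound: exp(−2·2670·0.027²) = exp(−3.89286) = 0.020387.
Union bound over 3 events: 3·0.020387 = 0.06116.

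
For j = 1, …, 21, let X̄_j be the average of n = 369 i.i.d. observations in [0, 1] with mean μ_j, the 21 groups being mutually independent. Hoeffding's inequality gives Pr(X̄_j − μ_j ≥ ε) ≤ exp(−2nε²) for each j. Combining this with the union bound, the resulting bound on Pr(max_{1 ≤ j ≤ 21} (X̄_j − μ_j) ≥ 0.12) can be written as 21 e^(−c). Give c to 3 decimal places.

Union bound over the 21 events: Pr(max_{1 ≤ j ≤ 21} (X̄_j − μ_j) ≥ 0.12) ≤ 21·exp(−2nε²) = 21 exp(−2·369·0.12²).
So c = 2·369·0.12² = 10.6272.

10.627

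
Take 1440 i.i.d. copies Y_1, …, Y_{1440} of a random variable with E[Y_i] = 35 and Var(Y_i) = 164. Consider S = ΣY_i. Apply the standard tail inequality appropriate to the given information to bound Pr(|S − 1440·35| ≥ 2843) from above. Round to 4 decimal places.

0.0292

With mean and variance of each term known, Chebyshev's inequality bounds the deviation of the sum (or sample mean).
Var(S) = n·Var(Y_i) = 1440·164 = 236160.
Chebyshev: Pr(|S − 1440·35| ≥ 2843) ≤ Var(S)/2843² = 236160/8082649 = 0.0292.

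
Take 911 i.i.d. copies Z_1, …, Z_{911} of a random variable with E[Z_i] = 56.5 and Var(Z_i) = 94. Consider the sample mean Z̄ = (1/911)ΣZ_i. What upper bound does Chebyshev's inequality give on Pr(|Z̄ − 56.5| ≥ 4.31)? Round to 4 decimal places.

0.0056

Var(Z̄) = Var(Z_i)/n = 94/911 = 0.10318.
Chebyshev: Pr(|Z̄ − 56.5| ≥ 4.31) ≤ Var(Z̄)/(4.31)² = 94/(911·4.31²) = 0.0056.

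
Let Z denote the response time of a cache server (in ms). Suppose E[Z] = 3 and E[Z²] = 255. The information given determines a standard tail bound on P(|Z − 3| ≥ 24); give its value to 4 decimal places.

0.4271

The first two moments determine the variance, so Chebyshev's inequality is the sharpest standard bound available.
Var(Z) = E[Z²] − (E[Z])² = 255 − 9 = 246.
Chebyshev's inequality: P(|Z − μ| ≥ t) ≤ Var(Z)/t² = 246/576 = 0.4271.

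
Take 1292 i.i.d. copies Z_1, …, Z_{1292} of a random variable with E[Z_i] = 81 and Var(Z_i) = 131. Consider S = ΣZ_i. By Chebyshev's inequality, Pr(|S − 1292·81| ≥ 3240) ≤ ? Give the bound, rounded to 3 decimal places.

Var(S) = n·Var(Z_i) = 1292·131 = 169252.
Chebyshev: Pr(|S − 1292·81| ≥ 3240) ≤ Var(S)/3240² = 169252/10497600 = 0.0161.

0.016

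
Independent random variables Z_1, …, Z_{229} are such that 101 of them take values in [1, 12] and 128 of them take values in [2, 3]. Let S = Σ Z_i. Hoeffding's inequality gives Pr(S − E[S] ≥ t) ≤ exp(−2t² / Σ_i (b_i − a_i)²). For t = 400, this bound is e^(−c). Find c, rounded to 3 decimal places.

Σ(b_i − a_i)² = 101·11² + 128·1² = 12349.
c = 2t² / 12349 = 2·400² / 12349 = 25.9130.

25.913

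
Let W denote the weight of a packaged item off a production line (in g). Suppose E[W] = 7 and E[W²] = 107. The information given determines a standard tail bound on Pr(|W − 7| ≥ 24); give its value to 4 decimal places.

The first two moments determine the variance, so Chebyshev's inequality is the sharpest standard bound available.
Var(W) = E[W²] − (E[W])² = 107 − 49 = 58.
Chebyshev's inequality: Pr(|W − μ| ≥ t) ≤ Var(W)/t² = 58/576 = 0.1007.

0.1007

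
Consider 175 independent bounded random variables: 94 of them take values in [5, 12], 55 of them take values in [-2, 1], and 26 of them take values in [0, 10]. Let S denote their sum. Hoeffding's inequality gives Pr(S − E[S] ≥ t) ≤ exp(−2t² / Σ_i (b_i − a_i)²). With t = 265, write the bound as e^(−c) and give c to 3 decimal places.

18.238

Σ(b_i − a_i)² = 94·7² + 55·3² + 26·10² = 7701.
c = 2t² / 7701 = 2·265² / 7701 = 18.2379.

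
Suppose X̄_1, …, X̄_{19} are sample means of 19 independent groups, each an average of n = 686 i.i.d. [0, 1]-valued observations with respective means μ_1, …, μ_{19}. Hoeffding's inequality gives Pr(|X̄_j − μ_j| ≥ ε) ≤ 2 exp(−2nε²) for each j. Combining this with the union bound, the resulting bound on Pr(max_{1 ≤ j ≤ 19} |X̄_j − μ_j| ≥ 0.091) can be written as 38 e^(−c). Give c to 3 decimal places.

11.362

Union bound over the 19 events: Pr(max_{1 ≤ j ≤ 19} |X̄_j − μ_j| ≥ 0.091) ≤ 19·2·exp(−2nε²) = 38 exp(−2·686·0.091²).
So c = 2·686·0.091² = 11.3615.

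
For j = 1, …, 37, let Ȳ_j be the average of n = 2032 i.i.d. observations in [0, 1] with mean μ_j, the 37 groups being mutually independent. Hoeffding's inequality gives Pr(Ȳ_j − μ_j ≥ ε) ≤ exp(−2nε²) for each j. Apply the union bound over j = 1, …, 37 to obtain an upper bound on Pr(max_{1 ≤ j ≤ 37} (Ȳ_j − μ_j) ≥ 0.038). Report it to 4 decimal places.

0.1046

Per-experiment Hoeffding bound: exp(−2·2032·0.038²) = exp(−5.86842) = 0.0028273.
Union bound over 37 events: 37·0.0028273 = 0.10461.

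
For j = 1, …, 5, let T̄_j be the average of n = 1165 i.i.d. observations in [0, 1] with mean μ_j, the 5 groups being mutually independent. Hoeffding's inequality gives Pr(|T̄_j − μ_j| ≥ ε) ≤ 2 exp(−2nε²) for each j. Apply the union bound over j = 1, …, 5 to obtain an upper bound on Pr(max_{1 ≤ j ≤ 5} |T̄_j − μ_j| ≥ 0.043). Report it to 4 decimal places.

Per-experiment Hoeffding bound: 2·exp(−2·1165·0.043²) = 2·exp(−4.30817) = 0.026916.
Union bound over 5 events: 5·0.026916 = 0.13458.

0.1346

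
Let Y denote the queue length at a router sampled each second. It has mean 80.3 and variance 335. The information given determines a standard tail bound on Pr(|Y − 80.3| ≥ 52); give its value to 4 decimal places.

Mean and variance are known, so Chebyshev's inequality applies.
Chebyshev: Pr(|Y − μ| ≥ t) ≤ Var(Y)/t².
Bound = 335 / 2704 = 0.1239.

0.1239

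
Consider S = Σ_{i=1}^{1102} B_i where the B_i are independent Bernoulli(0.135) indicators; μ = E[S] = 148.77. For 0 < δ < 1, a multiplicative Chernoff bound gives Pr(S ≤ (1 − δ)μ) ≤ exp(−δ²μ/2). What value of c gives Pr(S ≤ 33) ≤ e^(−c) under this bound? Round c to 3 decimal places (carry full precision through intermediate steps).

45.045

Write 33 = (1 − δ)μ, so δ = 1 − 33/148.77 = 0.7781811…
Then the exponent is δ²μ/2 = (μ − 33)²/(2μ) = 45.045012.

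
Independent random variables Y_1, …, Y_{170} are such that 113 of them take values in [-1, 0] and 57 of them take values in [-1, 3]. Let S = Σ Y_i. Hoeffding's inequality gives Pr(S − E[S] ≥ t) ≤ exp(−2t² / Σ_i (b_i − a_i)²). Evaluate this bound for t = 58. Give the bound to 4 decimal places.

0.0014

Σ(b_i − a_i)² = 113·1² + 57·4² = 1025.
Exponent = 2·58² / 1025 = 6.56390.
Bound = exp(−6.56390) = 0.00141.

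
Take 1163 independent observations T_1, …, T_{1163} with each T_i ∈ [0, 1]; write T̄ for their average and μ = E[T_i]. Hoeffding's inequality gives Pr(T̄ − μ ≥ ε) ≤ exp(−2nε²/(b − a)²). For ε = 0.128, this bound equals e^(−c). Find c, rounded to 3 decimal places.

c = 2nε²/(b − a)² = 2·1163·0.128² / 1² = 38.1092.

38.109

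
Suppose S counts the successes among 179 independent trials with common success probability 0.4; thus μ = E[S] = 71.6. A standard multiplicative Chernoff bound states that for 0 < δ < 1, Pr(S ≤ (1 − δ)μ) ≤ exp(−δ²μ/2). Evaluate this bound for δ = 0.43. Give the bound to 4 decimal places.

Exponent = δ²μ/2 = 0.43²·71.6/2 = 6.6194.
Bound = exp(−6.6194) = 0.00133.

0.0013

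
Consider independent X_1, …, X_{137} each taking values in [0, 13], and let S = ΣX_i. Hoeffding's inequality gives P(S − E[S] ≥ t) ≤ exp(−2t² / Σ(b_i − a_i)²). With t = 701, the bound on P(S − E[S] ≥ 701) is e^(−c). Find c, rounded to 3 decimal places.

42.448

Σ(b_i − a_i)² = 137·(13)² = 23153.
c = 2t²/23153 = 2·701²/23153 = 42.4481.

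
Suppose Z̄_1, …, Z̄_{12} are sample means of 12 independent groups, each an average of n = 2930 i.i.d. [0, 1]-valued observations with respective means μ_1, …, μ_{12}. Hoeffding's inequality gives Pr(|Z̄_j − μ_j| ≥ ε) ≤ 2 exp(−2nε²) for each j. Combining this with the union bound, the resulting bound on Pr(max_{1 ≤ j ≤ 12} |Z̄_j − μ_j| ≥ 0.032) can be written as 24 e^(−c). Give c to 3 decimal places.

Union bound over the 12 events: Pr(max_{1 ≤ j ≤ 12} |Z̄_j − μ_j| ≥ 0.032) ≤ 12·2·exp(−2nε²) = 24 exp(−2·2930·0.032²).
So c = 2·2930·0.032² = 6.0006.

6.001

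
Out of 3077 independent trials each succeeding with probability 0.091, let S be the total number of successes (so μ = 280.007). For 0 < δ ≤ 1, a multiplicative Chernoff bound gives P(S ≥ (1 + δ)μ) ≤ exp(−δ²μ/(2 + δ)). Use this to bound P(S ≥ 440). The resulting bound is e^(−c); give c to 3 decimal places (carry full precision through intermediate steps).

Write 440 = (1 + δ)μ, so δ = 440/280.007 − 1 = 0.5713893…
Then the exponent is δ²μ/(2 + δ) = (440 − μ)² / (μ·(2 + δ)) = 35.552099.

35.552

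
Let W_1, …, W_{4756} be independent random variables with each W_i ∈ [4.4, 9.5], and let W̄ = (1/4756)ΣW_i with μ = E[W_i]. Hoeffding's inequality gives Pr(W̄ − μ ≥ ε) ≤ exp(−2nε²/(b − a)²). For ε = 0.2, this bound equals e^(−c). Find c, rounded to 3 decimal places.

14.628

c = 2nε²/(b − a)² = 2·4756·0.2² / 5.1² = 14.6282.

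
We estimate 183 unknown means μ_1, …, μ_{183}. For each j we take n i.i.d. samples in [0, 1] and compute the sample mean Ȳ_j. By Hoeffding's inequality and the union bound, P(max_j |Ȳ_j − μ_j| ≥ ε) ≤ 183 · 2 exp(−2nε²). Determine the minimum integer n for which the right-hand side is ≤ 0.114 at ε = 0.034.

Need 2·183·exp(−2nε²) ≤ 0.114, i.e. exp(−2nε²) ≤ 0.114/366.
So 2nε² ≥ ln(366/0.114) = 8.074190.
Hence n ≥ 8.074190/(2·0.034²) = 3492.297.
The smallest integer n is 3493.

3493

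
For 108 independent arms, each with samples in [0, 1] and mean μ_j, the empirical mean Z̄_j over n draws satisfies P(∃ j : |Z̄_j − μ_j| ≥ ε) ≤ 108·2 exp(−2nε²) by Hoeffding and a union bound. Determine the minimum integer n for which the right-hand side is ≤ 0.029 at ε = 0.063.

1124

Need 2·108·exp(−2nε²) ≤ 0.029, i.e. exp(−2nε²) ≤ 0.029/216.
So 2nε² ≥ ln(216/0.029) = 8.915738.
Hence n ≥ 8.915738/(2·0.063²) = 1123.172.
The smallest integer n is 1124.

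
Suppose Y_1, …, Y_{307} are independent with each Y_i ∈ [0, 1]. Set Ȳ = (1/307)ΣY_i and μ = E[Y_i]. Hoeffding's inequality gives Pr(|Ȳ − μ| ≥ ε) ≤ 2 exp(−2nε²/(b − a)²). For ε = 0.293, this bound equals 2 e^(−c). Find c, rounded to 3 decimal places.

c = 2nε²/(b − a)² = 2·307·0.293² / 1² = 52.7113.

52.711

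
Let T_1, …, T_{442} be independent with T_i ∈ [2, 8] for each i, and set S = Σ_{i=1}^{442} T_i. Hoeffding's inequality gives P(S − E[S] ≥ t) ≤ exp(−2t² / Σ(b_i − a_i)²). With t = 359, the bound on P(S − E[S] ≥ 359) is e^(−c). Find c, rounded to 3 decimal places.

Σ(b_i − a_i)² = 442·(6)² = 15912.
c = 2t²/15912 = 2·359²/15912 = 16.1992.

16.199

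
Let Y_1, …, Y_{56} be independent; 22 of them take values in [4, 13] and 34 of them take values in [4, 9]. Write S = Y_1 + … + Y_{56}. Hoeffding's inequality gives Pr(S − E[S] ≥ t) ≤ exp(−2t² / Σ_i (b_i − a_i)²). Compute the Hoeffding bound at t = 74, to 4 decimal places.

Σ(b_i − a_i)² = 22·9² + 34·5² = 2632.
Exponent = 2·74² / 2632 = 4.16109.
Bound = exp(−4.16109) = 0.01559.

0.0156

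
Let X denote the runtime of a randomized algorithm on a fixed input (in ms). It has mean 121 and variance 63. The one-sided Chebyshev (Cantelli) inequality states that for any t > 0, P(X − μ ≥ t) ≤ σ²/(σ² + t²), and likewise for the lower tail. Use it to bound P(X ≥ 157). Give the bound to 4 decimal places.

Here σ² = 63 and t = 36, so σ² + t² = 1359.
Cantelli's bound: 63/1359 = 0.0464.

0.0464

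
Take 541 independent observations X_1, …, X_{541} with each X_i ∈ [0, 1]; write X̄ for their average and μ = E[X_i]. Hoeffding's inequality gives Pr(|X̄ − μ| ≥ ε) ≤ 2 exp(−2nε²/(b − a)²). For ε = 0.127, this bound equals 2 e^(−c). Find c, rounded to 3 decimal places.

c = 2nε²/(b − a)² = 2·541·0.127² / 1² = 17.4516.

17.452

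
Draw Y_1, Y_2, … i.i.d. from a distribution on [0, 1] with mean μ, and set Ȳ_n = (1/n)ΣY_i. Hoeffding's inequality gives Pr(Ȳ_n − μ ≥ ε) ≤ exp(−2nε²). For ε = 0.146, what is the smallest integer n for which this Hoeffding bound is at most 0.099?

55

Require exp(−2nε²) ≤ 0.099, i.e. 2nε² ≥ ln(1/0.099) = 2.312635.
So n ≥ 2.312635 / (2·0.146²) = 54.246.
The smallest integer n is 55.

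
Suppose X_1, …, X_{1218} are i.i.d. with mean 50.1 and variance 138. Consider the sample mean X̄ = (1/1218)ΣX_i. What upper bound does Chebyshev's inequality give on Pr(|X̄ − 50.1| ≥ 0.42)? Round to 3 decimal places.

Var(X̄) = Var(X_i)/n = 138/1218 = 0.1133.
Chebyshev: Pr(|X̄ − 50.1| ≥ 0.42) ≤ Var(X̄)/(0.42)² = 138/(1218·0.42²) = 0.6423.

0.642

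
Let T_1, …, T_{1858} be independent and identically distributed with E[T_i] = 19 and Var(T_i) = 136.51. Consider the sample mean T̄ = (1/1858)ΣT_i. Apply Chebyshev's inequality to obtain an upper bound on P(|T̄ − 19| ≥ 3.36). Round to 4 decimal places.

0.0065

Var(T̄) = Var(T_i)/n = 136.51/1858 = 0.073471.
Chebyshev: P(|T̄ − 19| ≥ 3.36) ≤ Var(T̄)/(3.36)² = 136.51/(1858·3.36²) = 0.0065.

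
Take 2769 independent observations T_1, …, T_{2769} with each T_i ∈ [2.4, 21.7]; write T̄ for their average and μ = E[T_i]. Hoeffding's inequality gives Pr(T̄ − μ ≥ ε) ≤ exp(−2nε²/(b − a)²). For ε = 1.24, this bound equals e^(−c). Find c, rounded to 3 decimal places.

22.860

c = 2nε²/(b − a)² = 2·2769·1.24² / 19.3² = 22.8603.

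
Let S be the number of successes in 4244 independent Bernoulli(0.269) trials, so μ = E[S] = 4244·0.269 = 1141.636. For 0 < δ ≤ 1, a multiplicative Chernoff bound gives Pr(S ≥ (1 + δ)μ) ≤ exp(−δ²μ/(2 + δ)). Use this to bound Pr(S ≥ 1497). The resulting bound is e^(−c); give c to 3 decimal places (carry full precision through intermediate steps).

47.859

Write 1497 = (1 + δ)μ, so δ = 1497/1141.636 − 1 = 0.3112761…
Then the exponent is δ²μ/(2 + δ) = (1497 − μ)² / (μ·(2 + δ)) = 47.859414.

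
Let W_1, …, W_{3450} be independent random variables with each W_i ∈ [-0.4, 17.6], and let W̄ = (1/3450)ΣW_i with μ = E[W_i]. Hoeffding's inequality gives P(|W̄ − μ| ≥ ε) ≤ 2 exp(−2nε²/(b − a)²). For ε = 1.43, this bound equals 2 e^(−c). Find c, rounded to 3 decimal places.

43.549

c = 2nε²/(b − a)² = 2·3450·1.43² / 18² = 43.5488.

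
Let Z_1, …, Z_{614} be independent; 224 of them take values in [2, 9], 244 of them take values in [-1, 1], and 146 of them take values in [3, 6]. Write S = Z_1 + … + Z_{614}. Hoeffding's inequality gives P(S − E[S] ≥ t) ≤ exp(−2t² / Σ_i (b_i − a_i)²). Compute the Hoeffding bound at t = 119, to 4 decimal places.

0.1183

Σ(b_i − a_i)² = 224·7² + 244·2² + 146·3² = 13266.
Exponent = 2·119² / 13266 = 2.13493.
Bound = exp(−2.13493) = 0.11825.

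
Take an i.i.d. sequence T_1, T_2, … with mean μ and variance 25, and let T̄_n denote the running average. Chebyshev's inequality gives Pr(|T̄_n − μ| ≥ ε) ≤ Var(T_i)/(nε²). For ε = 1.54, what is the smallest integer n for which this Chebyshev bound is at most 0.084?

126

Require 25/(n·1.54²) ≤ 0.084, i.e. n ≥ 25/(0.084·1.54²) = 125.493.
The smallest integer n is 126.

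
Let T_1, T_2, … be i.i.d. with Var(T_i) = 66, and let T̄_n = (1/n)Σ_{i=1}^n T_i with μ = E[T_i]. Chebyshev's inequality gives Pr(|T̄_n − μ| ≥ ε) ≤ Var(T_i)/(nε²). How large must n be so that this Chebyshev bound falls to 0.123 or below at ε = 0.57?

Require 66/(n·0.57²) ≤ 0.123, i.e. n ≥ 66/(0.123·0.57²) = 1651.540.
The smallest integer n is 1652.

1652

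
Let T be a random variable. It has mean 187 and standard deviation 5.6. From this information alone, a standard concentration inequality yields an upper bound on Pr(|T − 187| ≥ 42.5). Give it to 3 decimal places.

0.017

Mean and variance are known, so Chebyshev's inequality applies.
Chebyshev: Pr(|T − μ| ≥ t) ≤ Var(T)/t².
Var(T) = σ² = 5.6² = 31.36.
Bound = 31.36 / 1806.25 = 0.0174.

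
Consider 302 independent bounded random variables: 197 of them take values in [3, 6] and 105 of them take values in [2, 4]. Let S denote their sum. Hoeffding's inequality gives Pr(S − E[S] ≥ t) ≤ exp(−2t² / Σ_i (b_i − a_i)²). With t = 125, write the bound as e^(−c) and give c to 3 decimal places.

Σ(b_i − a_i)² = 197·3² + 105·2² = 2193.
c = 2t² / 2193 = 2·125² / 2193 = 14.2499.

14.250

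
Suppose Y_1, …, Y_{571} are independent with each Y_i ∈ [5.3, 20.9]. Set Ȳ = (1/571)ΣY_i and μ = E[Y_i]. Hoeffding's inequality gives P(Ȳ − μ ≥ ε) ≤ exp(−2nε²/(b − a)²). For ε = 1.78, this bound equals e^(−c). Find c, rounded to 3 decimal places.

14.868

c = 2nε²/(b − a)² = 2·571·1.78² / 15.6² = 14.8681.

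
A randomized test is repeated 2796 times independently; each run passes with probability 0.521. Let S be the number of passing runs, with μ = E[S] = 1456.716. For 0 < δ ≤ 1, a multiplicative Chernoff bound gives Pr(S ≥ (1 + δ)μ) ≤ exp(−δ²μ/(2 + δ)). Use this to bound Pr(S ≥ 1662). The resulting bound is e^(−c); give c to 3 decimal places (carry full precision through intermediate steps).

Write 1662 = (1 + δ)μ, so δ = 1662/1456.716 − 1 = 0.1409225…
Then the exponent is δ²μ/(2 + δ) = (1662 − μ)² / (μ·(2 + δ)) = 13.512459.

13.512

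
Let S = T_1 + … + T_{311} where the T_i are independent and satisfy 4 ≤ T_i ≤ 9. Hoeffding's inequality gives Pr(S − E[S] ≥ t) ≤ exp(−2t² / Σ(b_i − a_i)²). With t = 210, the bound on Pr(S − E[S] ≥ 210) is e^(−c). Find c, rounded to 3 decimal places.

Σ(b_i − a_i)² = 311·(5)² = 7775.
c = 2t²/7775 = 2·210²/7775 = 11.3441.

11.344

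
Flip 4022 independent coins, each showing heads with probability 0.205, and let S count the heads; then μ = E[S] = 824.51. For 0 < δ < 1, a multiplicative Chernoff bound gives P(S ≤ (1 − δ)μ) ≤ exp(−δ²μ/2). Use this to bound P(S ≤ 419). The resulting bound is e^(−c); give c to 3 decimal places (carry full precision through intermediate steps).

Write 419 = (1 − δ)μ, so δ = 1 − 419/824.51 = 0.4918194…
Then the exponent is δ²μ/2 = (μ − 419)²/(2μ) = 99.718839.

99.719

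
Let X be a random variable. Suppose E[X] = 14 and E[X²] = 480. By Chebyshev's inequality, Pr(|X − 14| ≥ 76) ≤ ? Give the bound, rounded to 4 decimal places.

0.0492

Var(X) = E[X²] − (E[X])² = 480 − 196 = 284.
Chebyshev's inequality: Pr(|X − μ| ≥ t) ≤ Var(X)/t² = 284/5776 = 0.0492.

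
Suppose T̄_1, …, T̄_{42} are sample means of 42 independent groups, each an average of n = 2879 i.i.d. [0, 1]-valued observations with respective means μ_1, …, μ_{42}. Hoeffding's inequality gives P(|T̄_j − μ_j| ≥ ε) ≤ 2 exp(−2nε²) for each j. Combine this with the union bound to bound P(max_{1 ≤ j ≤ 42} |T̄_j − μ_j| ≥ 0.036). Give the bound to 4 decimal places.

Per-experiment Hoeffding bound: 2·exp(−2·2879·0.036²) = 2·exp(−7.46237) = 0.0011486.
Union bound over 42 events: 42·0.0011486 = 0.04824.

0.0482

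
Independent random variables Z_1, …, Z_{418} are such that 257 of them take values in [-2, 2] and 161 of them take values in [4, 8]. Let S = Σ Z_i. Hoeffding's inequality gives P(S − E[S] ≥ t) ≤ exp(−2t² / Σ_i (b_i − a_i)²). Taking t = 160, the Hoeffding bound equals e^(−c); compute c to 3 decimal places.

7.656

Σ(b_i − a_i)² = 257·4² + 161·4² = 6688.
c = 2t² / 6688 = 2·160² / 6688 = 7.6555.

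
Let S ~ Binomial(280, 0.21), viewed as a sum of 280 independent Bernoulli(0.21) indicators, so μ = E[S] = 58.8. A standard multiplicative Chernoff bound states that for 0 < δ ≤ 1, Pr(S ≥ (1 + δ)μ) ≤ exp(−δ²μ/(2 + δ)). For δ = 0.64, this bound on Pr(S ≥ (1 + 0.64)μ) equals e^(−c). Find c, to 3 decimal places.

c = δ²μ/(2 + δ) = 0.64²·58.8/(2 + 0.64) = 9.1229.

9.123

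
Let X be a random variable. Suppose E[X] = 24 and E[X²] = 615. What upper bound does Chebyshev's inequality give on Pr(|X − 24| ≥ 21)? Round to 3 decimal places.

Var(X) = E[X²] − (E[X])² = 615 − 576 = 39.
Chebyshev's inequality: Pr(|X − μ| ≥ t) ≤ Var(X)/t² = 39/441 = 0.0884.

0.088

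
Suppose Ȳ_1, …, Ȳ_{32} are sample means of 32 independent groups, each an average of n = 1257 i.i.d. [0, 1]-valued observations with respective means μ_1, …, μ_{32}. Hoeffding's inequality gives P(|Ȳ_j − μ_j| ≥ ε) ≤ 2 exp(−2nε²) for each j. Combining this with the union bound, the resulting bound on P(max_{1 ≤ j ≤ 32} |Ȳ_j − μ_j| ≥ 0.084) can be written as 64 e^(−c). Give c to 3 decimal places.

17.739

Union bound over the 32 events: P(max_{1 ≤ j ≤ 32} |Ȳ_j − μ_j| ≥ 0.084) ≤ 32·2·exp(−2nε²) = 64 exp(−2·1257·0.084²).
So c = 2·1257·0.084² = 17.7388.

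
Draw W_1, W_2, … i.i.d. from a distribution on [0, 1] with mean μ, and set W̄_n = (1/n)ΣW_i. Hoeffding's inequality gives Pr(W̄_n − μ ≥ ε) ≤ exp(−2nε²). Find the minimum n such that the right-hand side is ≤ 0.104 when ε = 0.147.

Require exp(−2nε²) ≤ 0.104, i.e. 2nε² ≥ ln(1/0.104) = 2.263364.
So n ≥ 2.263364 / (2·0.147²) = 52.371.
The smallest integer n is 53.

53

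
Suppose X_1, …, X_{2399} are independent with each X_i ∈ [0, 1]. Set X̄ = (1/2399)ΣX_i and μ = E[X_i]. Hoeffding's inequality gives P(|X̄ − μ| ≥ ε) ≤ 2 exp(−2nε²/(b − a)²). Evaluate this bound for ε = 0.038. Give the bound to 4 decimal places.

Exponent: 2nε²/(b − a)² = 2·2399·0.038² / 1² = 6.92831.
Bound = 2·exp(−6.92831) = 0.00196.

0.0020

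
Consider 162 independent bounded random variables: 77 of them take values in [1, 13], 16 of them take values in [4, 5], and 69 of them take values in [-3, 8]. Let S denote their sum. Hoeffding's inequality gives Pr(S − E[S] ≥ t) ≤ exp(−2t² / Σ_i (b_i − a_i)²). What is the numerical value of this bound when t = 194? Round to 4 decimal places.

Σ(b_i − a_i)² = 77·12² + 16·1² + 69·11² = 19453.
Exponent = 2·194² / 19453 = 3.86943.
Bound = exp(−3.86943) = 0.02087.

0.0209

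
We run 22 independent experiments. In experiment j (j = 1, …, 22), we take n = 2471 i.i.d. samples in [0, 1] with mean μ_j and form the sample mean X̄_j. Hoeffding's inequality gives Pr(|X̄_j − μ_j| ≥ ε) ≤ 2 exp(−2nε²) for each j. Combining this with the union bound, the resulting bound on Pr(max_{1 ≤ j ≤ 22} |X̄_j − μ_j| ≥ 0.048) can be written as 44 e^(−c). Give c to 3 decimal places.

Union bound over the 22 events: Pr(max_{1 ≤ j ≤ 22} |X̄_j − μ_j| ≥ 0.048) ≤ 22·2·exp(−2nε²) = 44 exp(−2·2471·0.048²).
So c = 2·2471·0.048² = 11.3864.

11.386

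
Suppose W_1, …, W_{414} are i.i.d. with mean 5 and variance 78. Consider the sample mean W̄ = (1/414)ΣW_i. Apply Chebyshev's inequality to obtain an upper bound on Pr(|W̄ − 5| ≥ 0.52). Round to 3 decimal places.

0.697

Var(W̄) = Var(W_i)/n = 78/414 = 0.18841.
Chebyshev: Pr(|W̄ − 5| ≥ 0.52) ≤ Var(W̄)/(0.52)² = 78/(414·0.52²) = 0.6968.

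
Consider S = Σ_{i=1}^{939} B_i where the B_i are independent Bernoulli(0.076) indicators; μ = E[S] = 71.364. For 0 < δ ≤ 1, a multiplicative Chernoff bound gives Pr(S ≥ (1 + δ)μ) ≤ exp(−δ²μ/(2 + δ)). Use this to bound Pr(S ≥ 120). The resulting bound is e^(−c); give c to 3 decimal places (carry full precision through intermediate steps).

12.361

Write 120 = (1 + δ)μ, so δ = 120/71.364 − 1 = 0.6815201…
Then the exponent is δ²μ/(2 + δ) = (120 − μ)² / (μ·(2 + δ)) = 12.361053.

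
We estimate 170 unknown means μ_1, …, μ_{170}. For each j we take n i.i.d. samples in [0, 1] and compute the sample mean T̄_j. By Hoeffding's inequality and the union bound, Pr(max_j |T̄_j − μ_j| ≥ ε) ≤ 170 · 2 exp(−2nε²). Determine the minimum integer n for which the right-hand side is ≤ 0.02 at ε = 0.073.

Need 2·170·exp(−2nε²) ≤ 0.02, i.e. exp(−2nε²) ≤ 0.02/340.
So 2nε² ≥ ln(340/0.02) = 9.740969.
Hence n ≥ 9.740969/(2·0.073²) = 913.958.
The smallest integer n is 914.

914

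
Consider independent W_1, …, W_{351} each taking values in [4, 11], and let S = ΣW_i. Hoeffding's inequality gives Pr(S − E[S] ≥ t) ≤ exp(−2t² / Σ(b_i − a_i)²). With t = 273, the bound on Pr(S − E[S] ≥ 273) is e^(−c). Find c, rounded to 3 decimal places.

Σ(b_i − a_i)² = 351·(7)² = 17199.
c = 2t²/17199 = 2·273²/17199 = 8.6667.

8.667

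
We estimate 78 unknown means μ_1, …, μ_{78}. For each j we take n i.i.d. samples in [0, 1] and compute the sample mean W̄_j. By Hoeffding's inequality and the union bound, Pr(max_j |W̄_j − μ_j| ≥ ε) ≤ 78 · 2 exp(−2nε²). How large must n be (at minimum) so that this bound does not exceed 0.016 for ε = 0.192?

Need 2·78·exp(−2nε²) ≤ 0.016, i.e. exp(−2nε²) ≤ 0.016/156.
So 2nε² ≥ ln(156/0.016) = 9.185023.
Hence n ≥ 9.185023/(2·0.192²) = 124.580.
The smallest integer n is 125.

125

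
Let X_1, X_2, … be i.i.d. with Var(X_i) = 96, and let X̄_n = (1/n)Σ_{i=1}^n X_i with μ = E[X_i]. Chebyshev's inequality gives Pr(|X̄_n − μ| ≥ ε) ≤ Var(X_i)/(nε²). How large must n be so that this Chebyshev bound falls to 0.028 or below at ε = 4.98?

Require 96/(n·4.98²) ≤ 0.028, i.e. n ≥ 96/(0.028·4.98²) = 138.247.
The smallest integer n is 139.

139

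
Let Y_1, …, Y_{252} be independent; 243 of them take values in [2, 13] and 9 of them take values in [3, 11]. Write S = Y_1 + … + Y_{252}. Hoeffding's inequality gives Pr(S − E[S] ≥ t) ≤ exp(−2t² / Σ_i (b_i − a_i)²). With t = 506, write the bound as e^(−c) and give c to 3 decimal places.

Σ(b_i − a_i)² = 243·11² + 9·8² = 29979.
c = 2t² / 29979 = 2·506² / 29979 = 17.0810.

17.081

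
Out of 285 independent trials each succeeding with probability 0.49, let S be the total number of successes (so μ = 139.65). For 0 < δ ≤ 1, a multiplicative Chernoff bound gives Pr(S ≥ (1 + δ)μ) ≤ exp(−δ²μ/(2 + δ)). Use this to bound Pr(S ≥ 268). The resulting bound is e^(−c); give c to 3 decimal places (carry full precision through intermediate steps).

Write 268 = (1 + δ)μ, so δ = 268/139.65 − 1 = 0.9190834…
Then the exponent is δ²μ/(2 + δ) = (268 − μ)² / (μ·(2 + δ)) = 40.411438.

40.411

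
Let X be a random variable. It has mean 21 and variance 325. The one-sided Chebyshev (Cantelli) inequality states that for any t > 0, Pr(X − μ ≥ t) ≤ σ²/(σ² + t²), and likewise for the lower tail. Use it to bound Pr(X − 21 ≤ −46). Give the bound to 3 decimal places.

0.133

Here σ² = 325 and t = 46, so σ² + t² = 2441.
Cantelli's bound: 325/2441 = 0.1331.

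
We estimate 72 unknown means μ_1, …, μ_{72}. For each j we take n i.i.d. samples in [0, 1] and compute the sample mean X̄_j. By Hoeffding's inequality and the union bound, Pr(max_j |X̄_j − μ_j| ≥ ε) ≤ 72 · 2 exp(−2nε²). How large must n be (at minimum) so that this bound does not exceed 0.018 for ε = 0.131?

262

Need 2·72·exp(−2nε²) ≤ 0.018, i.e. exp(−2nε²) ≤ 0.018/144.
So 2nε² ≥ ln(144/0.018) = 8.987197.
Hence n ≥ 8.987197/(2·0.131²) = 261.849.
The smallest integer n is 262.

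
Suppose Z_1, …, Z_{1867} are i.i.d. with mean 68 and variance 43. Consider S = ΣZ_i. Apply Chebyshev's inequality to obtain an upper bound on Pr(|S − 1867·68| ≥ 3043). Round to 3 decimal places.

0.009

Var(S) = n·Var(Z_i) = 1867·43 = 80281.
Chebyshev: Pr(|S − 1867·68| ≥ 3043) ≤ Var(S)/3043² = 80281/9259849 = 0.0087.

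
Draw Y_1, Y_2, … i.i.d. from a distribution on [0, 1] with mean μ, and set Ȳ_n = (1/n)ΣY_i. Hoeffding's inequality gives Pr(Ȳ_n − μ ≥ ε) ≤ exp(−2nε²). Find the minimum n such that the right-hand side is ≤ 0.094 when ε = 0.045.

Require exp(−2nε²) ≤ 0.094, i.e. 2nε² ≥ ln(1/0.094) = 2.364460.
So n ≥ 2.364460 / (2·0.045²) = 583.817.
The smallest integer n is 584.

584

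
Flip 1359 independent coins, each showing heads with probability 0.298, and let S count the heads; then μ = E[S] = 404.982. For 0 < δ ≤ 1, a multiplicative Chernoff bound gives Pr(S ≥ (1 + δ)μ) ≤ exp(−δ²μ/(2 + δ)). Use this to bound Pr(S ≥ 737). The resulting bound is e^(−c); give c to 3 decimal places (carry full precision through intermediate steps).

Write 737 = (1 + δ)μ, so δ = 737/404.982 − 1 = 0.819834…
Then the exponent is δ²μ/(2 + δ) = (737 − μ)² / (μ·(2 + δ)) = 96.530376.

96.530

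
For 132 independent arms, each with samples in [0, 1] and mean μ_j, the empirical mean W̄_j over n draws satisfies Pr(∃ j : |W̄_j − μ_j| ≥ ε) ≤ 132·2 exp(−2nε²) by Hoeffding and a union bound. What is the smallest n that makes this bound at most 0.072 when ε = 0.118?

Need 2·132·exp(−2nε²) ≤ 0.072, i.e. exp(−2nε²) ≤ 0.072/264.
So 2nε² ≥ ln(264/0.072) = 8.207038.
Hence n ≥ 8.207038/(2·0.118²) = 294.708.
The smallest integer n is 295.

295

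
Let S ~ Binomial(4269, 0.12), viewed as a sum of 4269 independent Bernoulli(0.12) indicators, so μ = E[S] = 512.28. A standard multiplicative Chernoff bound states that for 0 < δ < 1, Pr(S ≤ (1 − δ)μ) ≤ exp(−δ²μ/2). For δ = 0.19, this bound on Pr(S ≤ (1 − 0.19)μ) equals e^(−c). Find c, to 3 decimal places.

9.247

c = δ²μ/2 = 0.19²·512.28/2 = 9.2467.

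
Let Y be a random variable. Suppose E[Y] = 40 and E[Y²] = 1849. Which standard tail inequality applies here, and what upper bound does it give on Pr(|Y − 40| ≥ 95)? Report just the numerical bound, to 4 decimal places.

The first two moments determine the variance, so Chebyshev's inequality is the sharpest standard bound available.
Var(Y) = E[Y²] − (E[Y])² = 1849 − 1600 = 249.
Chebyshev's inequality: Pr(|Y − μ| ≥ t) ≤ Var(Y)/t² = 249/9025 = 0.0276.

0.0276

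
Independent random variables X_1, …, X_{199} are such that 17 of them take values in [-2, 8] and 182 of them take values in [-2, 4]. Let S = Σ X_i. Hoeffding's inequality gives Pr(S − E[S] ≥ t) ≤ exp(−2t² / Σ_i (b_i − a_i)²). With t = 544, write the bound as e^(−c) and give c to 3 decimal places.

71.725

Σ(b_i − a_i)² = 17·10² + 182·6² = 8252.
c = 2t² / 8252 = 2·544² / 8252 = 71.7247.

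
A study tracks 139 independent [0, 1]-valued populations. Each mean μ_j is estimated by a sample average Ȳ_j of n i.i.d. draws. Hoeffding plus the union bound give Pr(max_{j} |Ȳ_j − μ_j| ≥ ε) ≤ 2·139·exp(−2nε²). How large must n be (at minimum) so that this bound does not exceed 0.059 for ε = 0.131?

Need 2·139·exp(−2nε²) ≤ 0.059, i.e. exp(−2nε²) ≤ 0.059/278.
So 2nε² ≥ ln(278/0.059) = 8.457839.
Hence n ≥ 8.457839/(2·0.131²) = 246.426.
The smallest integer n is 247.

247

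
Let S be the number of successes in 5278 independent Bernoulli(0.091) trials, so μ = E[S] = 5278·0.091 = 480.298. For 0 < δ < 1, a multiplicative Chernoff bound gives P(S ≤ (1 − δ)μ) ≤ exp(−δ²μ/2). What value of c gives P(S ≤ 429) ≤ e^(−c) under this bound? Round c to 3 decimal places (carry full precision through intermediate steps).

2.739

Write 429 = (1 − δ)μ, so δ = 1 − 429/480.298 = 0.1068045…
Then the exponent is δ²μ/2 = (μ − 429)²/(2μ) = 2.739429.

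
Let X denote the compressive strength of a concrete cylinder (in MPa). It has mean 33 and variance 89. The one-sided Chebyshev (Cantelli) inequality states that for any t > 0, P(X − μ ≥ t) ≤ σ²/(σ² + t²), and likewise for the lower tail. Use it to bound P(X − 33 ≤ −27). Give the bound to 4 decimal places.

Here σ² = 89 and t = 27, so σ² + t² = 818.
Cantelli's bound: 89/818 = 0.1088.

0.1088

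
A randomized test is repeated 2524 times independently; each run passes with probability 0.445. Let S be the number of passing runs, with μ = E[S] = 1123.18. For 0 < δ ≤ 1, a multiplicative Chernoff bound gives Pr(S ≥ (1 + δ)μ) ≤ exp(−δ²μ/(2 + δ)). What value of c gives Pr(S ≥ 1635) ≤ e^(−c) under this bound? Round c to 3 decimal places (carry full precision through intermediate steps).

Write 1635 = (1 + δ)μ, so δ = 1635/1123.18 − 1 = 0.4556883…
Then the exponent is δ²μ/(2 + δ) = (1635 − μ)² / (μ·(2 + δ)) = 94.975568.

94.976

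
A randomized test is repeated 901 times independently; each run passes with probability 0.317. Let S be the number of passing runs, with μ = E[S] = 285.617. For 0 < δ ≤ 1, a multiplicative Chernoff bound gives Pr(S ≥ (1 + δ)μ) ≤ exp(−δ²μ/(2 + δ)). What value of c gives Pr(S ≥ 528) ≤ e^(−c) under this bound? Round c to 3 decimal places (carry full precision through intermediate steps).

Write 528 = (1 + δ)μ, so δ = 528/285.617 − 1 = 0.8486295…
Then the exponent is δ²μ/(2 + δ) = (528 − μ)² / (μ·(2 + δ)) = 72.207831.

72.208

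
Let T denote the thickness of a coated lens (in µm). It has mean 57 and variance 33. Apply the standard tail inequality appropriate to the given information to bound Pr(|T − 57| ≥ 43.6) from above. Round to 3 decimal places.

Mean and variance are known, so Chebyshev's inequality applies.
Chebyshev: Pr(|T − μ| ≥ t) ≤ Var(T)/t².
Bound = 33 / 1900.96 = 0.0174.

0.017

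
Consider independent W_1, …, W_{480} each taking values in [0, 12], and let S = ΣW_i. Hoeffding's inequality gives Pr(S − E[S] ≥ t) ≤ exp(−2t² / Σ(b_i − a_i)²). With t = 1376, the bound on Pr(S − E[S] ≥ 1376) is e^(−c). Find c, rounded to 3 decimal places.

54.785

Σ(b_i − a_i)² = 480·(12)² = 69120.
c = 2t²/69120 = 2·1376²/69120 = 54.7852.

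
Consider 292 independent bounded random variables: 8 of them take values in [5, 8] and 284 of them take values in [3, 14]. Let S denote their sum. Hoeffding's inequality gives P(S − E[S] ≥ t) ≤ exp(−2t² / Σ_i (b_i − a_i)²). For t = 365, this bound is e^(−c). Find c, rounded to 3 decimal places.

Σ(b_i − a_i)² = 8·3² + 284·11² = 34436.
c = 2t² / 34436 = 2·365² / 34436 = 7.7375.

7.738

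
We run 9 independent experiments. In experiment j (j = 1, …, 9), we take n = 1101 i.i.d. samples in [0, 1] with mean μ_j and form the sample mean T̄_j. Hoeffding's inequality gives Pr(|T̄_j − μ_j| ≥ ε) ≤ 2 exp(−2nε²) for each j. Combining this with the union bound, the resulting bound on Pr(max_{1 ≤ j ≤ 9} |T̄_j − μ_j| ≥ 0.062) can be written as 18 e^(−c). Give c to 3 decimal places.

Union bound over the 9 events: Pr(max_{1 ≤ j ≤ 9} |T̄_j − μ_j| ≥ 0.062) ≤ 9·2·exp(−2nε²) = 18 exp(−2·1101·0.062²).
So c = 2·1101·0.062² = 8.4645.

8.464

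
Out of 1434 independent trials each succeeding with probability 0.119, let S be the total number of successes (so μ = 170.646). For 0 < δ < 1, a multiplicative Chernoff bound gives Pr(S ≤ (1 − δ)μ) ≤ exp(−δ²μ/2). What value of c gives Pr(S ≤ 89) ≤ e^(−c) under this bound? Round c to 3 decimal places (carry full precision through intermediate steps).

Write 89 = (1 − δ)μ, so δ = 1 − 89/170.646 = 0.4784525…
Then the exponent is δ²μ/2 = (μ − 89)²/(2μ) = 19.531865.

19.532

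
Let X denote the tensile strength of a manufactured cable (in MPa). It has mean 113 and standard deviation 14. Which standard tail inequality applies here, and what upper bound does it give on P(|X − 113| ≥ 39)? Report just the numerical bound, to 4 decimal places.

Mean and variance are known, so Chebyshev's inequality applies.
Chebyshev: P(|X − μ| ≥ t) ≤ Var(X)/t².
Var(X) = σ² = 14² = 196.
Bound = 196 / 1521 = 0.1289.

0.1289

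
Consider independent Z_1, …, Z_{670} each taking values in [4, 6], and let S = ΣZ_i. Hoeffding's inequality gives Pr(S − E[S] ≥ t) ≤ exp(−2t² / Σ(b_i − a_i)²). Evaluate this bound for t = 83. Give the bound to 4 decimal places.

0.0059

Σ(b_i − a_i)² = 670·(2)² = 2680.
Exponent = 2·83²/2680 = 5.1410.
Bound = exp(−5.1410) = 0.00585.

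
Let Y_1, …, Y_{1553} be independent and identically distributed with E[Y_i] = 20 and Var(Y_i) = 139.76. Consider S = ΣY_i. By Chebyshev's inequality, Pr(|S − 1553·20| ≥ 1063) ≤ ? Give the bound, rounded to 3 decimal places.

Var(S) = n·Var(Y_i) = 1553·139.76 = 217047.28.
Chebyshev: Pr(|S − 1553·20| ≥ 1063) ≤ Var(S)/1063² = 217047.28/1129969 = 0.1921.

0.192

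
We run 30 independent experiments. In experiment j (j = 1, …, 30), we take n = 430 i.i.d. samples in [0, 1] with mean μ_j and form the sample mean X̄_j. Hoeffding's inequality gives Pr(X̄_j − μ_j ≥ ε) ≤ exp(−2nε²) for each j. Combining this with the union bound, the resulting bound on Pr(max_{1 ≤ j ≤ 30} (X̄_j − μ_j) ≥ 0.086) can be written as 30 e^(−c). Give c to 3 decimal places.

Union bound over the 30 events: Pr(max_{1 ≤ j ≤ 30} (X̄_j − μ_j) ≥ 0.086) ≤ 30·exp(−2nε²) = 30 exp(−2·430·0.086²).
So c = 2·430·0.086² = 6.3606.

6.361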